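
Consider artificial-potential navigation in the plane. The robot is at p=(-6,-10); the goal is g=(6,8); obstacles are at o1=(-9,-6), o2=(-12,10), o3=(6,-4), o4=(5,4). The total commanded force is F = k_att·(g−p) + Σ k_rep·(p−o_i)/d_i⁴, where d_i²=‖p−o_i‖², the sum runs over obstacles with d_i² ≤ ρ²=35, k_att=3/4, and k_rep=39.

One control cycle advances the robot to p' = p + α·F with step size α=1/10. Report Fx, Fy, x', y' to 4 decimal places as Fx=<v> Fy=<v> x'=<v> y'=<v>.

F_att = 3/4·(g−p) = 3/4·(12,18) = (9.0000,13.5000)
o1: d²=25 ≤ ρ²=35; F_rep = 39·(3,-4)/25² = (0.1872,-0.2496)
o2: d²=436 > ρ²=35 → inactive
o3: d²=180 > ρ²=35 → inactive
o4: d²=317 > ρ²=35 → inactive
F = F_att + ΣF_rep = (9.1872,13.2504)
p' = p + 1/10·F = (-5.0813,-8.6750)

Fx=9.1872 Fy=13.2504 x'=-5.0813 y'=-8.6750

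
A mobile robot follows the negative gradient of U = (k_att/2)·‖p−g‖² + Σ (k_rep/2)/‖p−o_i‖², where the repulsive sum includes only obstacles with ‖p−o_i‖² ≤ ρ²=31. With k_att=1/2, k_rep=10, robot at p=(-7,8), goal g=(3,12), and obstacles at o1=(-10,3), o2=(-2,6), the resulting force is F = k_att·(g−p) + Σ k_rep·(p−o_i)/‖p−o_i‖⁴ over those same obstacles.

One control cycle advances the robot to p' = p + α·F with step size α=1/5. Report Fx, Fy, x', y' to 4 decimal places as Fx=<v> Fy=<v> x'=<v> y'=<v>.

F_att = 1/2·(g−p) = 1/2·(10,4) = (5.0000,2.0000)
o1: d²=34 > ρ²=31 → inactive
o2: d²=29 ≤ ρ²=31; F_rep = 10·(-5,2)/29² = (-0.0595,0.0238)
F = F_att + ΣF_rep = (4.9405,2.0238)
p' = p + 1/5·F = (-6.0119,8.4048)

Fx=4.9405 Fy=2.0238 x'=-6.0119 y'=8.4048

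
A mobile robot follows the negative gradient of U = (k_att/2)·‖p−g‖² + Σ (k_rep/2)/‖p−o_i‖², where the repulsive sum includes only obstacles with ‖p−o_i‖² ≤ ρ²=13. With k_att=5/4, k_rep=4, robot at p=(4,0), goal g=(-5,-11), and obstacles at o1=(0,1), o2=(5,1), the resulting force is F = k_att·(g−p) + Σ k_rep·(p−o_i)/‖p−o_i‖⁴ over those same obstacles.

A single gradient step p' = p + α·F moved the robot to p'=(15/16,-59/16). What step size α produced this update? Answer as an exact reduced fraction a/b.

F_att = 5/4·(g−p) = 5/4·(-9,-11) = (-11.2500,-13.7500)
o1: d²=17 > ρ²=13 → inactive
o2: d²=2 ≤ ρ²=13; F_rep = 4·(-1,-1)/2² = (-1.0000,-1.0000)
F = F_att + ΣF_rep = (-12.2500,-14.7500)
Δp = p'−p = (-3.0625,-3.6875); α = Δx/Fx = (-49/16) / (-49/4) = 1/4
check: Δy/Fy = (-59/16) / (-59/4) = 1/4 ✓

α = 1/4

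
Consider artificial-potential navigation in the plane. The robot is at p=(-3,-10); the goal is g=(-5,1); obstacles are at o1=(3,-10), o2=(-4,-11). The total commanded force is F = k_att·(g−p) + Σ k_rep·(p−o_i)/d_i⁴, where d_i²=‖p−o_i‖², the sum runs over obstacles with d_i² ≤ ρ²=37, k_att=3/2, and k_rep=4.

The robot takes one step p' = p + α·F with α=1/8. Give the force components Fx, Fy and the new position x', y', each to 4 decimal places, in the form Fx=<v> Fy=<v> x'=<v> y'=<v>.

Fx=-2.0185 Fy=17.5000 x'=-3.2523 y'=-7.8125

F_att = 3/2·(g−p) = 3/2·(-2,11) = (-3.0000,16.5000)
o1: d²=36 ≤ ρ²=37; F_rep = 4·(-6,0)/36² = (-0.0185,0.0000)
o2: d²=2 ≤ ρ²=37; F_rep = 4·(1,1)/2² = (1.0000,1.0000)
F = F_att + ΣF_rep = (-2.0185,17.5000)
p' = p + 1/8·F = (-3.2523,-7.8125)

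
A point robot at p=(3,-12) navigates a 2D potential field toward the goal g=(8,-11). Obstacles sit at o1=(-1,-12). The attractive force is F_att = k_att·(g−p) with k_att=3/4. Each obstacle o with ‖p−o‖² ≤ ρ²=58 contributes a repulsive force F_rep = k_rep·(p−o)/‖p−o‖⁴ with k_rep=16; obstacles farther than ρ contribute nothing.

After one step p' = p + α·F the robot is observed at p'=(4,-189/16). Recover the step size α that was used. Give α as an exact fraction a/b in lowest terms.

F_att = 3/4·(g−p) = 3/4·(5,1) = (3.7500,0.7500)
o1: d²=16 ≤ ρ²=58; F_rep = 16·(4,0)/16² = (0.2500,0.0000)
F = F_att + ΣF_rep = (4.0000,0.7500)
Δp = p'−p = (1.0000,0.1875); α = Δx/Fx = (1) / (4) = 1/4
check: Δy/Fy = (3/16) / (3/4) = 1/4 ✓

α = 1/4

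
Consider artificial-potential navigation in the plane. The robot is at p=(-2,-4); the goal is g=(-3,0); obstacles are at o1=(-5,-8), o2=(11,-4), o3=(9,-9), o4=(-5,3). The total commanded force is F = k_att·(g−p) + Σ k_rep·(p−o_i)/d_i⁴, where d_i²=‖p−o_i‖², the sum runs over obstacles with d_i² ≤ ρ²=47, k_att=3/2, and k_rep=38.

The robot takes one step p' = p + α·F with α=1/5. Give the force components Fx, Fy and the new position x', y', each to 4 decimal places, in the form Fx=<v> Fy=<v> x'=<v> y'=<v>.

F_att = 3/2·(g−p) = 3/2·(-1,4) = (-1.5000,6.0000)
o1: d²=25 ≤ ρ²=47; F_rep = 38·(3,4)/25² = (0.1824,0.2432)
o2: d²=169 > ρ²=47 → inactive
o3: d²=146 > ρ²=47 → inactive
o4: d²=58 > ρ²=47 → inactive
F = F_att + ΣF_rep = (-1.3176,6.2432)
p' = p + 1/5·F = (-2.2635,-2.7514)

Fx=-1.3176 Fy=6.2432 x'=-2.2635 y'=-2.7514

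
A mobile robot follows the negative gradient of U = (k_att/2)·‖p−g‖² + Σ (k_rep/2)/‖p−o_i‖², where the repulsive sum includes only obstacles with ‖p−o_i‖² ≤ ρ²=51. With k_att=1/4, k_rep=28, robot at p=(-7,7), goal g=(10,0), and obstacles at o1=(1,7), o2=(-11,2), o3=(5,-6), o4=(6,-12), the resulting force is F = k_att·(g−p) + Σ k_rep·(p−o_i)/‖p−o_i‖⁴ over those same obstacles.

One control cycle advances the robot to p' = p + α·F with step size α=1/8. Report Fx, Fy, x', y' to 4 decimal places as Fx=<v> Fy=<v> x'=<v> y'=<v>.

F_att = 1/4·(g−p) = 1/4·(17,-7) = (4.2500,-1.7500)
o1: d²=64 > ρ²=51 → inactive
o2: d²=41 ≤ ρ²=51; F_rep = 28·(4,5)/41² = (0.0666,0.0833)
o3: d²=313 > ρ²=51 → inactive
o4: d²=530 > ρ²=51 → inactive
F = F_att + ΣF_rep = (4.3166,-1.6667)
p' = p + 1/8·F = (-6.4604,6.7917)

Fx=4.3166 Fy=-1.6667 x'=-6.4604 y'=6.7917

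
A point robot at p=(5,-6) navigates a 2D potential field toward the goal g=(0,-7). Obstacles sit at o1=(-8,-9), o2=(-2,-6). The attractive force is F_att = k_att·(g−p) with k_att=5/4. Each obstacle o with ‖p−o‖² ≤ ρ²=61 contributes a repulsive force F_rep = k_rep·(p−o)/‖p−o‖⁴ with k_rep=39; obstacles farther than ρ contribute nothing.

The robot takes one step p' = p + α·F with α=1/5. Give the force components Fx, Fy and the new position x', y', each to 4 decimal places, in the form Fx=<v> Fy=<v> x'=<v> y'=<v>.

F_att = 5/4·(g−p) = 5/4·(-5,-1) = (-6.2500,-1.2500)
o1: d²=178 > ρ²=61 → inactive
o2: d²=49 ≤ ρ²=61; F_rep = 39·(7,0)/49² = (0.1137,0.0000)
F = F_att + ΣF_rep = (-6.1363,-1.2500)
p' = p + 1/5·F = (3.7727,-6.2500)

Fx=-6.1363 Fy=-1.2500 x'=3.7727 y'=-6.2500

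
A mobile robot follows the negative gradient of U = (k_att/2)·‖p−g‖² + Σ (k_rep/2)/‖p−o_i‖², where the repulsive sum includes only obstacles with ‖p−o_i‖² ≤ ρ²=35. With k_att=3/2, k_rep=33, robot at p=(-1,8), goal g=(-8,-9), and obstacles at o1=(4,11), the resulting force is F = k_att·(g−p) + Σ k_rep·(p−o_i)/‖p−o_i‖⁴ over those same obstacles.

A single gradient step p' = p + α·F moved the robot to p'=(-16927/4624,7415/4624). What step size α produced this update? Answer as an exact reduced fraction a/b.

α = 1/4

F_att = 3/2·(g−p) = 3/2·(-7,-17) = (-10.5000,-25.5000)
o1: d²=34 ≤ ρ²=35; F_rep = 33·(-5,-3)/34² = (-0.1427,-0.0856)
F = F_att + ΣF_rep = (-10.6427,-25.5856)
Δp = p'−p = (-2.6607,-6.3964); α = Δx/Fx = (-12303/4624) / (-12303/1156) = 1/4
check: Δy/Fy = (-29577/4624) / (-29577/1156) = 1/4 ✓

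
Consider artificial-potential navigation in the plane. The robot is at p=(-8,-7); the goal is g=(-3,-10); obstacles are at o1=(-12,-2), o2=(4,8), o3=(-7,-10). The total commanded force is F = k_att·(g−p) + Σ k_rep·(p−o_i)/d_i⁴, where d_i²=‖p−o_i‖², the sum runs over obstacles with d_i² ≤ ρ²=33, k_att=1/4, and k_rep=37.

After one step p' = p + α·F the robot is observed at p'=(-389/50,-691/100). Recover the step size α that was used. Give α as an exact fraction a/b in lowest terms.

F_att = 1/4·(g−p) = 1/4·(5,-3) = (1.2500,-0.7500)
o1: d²=41 > ρ²=33 → inactive
o2: d²=369 > ρ²=33 → inactive
o3: d²=10 ≤ ρ²=33; F_rep = 37·(-1,3)/10² = (-0.3700,1.1100)
F = F_att + ΣF_rep = (0.8800,0.3600)
Δp = p'−p = (0.2200,0.0900); α = Δx/Fx = (11/50) / (22/25) = 1/4
check: Δy/Fy = (9/100) / (9/25) = 1/4 ✓

α = 1/4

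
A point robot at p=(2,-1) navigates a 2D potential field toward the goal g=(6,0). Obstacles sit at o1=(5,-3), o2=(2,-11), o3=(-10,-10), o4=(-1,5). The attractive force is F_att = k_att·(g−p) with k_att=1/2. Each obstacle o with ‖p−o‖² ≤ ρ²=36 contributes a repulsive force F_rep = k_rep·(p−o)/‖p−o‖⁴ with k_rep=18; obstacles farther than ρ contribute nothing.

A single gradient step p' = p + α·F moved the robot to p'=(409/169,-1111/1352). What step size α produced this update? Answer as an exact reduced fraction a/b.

α = 1/4

F_att = 1/2·(g−p) = 1/2·(4,1) = (2.0000,0.5000)
o1: d²=13 ≤ ρ²=36; F_rep = 18·(-3,2)/13² = (-0.3195,0.2130)
o2: d²=100 > ρ²=36 → inactive
o3: d²=225 > ρ²=36 → inactive
o4: d²=45 > ρ²=36 → inactive
F = F_att + ΣF_rep = (1.6805,0.7130)
Δp = p'−p = (0.4201,0.1783); α = Δx/Fx = (71/169) / (284/169) = 1/4
check: Δy/Fy = (241/1352) / (241/338) = 1/4 ✓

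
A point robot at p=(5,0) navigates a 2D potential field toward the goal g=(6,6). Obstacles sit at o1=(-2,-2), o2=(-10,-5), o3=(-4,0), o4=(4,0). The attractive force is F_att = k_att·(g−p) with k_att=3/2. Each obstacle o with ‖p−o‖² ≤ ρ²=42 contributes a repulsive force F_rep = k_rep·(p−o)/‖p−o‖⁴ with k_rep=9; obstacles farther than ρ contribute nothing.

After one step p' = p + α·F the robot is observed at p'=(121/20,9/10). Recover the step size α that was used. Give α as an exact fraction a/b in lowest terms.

α = 1/10

F_att = 3/2·(g−p) = 3/2·(1,6) = (1.5000,9.0000)
o1: d²=53 > ρ²=42 → inactive
o2: d²=250 > ρ²=42 → inactive
o3: d²=81 > ρ²=42 → inactive
o4: d²=1 ≤ ρ²=42; F_rep = 9·(1,0)/1² = (9.0000,0.0000)
F = F_att + ΣF_rep = (10.5000,9.0000)
Δp = p'−p = (1.0500,0.9000); α = Δx/Fx = (21/20) / (21/2) = 1/10
check: Δy/Fy = (9/10) / (9) = 1/10 ✓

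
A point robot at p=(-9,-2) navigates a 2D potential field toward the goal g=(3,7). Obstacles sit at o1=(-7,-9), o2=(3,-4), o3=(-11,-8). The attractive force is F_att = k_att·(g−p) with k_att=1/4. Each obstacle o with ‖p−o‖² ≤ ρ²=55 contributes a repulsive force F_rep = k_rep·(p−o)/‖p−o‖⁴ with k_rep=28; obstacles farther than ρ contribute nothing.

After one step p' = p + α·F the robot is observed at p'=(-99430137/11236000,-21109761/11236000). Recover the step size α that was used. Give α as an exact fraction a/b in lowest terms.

α = 1/20

F_att = 1/4·(g−p) = 1/4·(12,9) = (3.0000,2.2500)
o1: d²=53 ≤ ρ²=55; F_rep = 28·(-2,7)/53² = (-0.0199,0.0698)
o2: d²=148 > ρ²=55 → inactive
o3: d²=40 ≤ ρ²=55; F_rep = 28·(2,6)/40² = (0.0350,0.1050)
F = F_att + ΣF_rep = (3.0151,2.4248)
Δp = p'−p = (0.1508,0.1212); α = Δx/Fx = (1693863/11236000) / (1693863/561800) = 1/20
check: Δy/Fy = (1362239/11236000) / (1362239/561800) = 1/20 ✓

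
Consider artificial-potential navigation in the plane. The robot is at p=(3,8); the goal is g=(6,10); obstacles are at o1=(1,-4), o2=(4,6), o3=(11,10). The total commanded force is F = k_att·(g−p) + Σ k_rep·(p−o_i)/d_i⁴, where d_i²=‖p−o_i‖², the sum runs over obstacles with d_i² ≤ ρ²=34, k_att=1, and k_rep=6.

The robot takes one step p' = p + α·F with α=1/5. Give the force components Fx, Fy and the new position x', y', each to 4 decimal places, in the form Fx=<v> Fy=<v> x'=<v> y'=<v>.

Fx=2.7600 Fy=2.4800 x'=3.5520 y'=8.4960

F_att = 1·(g−p) = 1·(3,2) = (3.0000,2.0000)
o1: d²=148 > ρ²=34 → inactive
o2: d²=5 ≤ ρ²=34; F_rep = 6·(-1,2)/5² = (-0.2400,0.4800)
o3: d²=68 > ρ²=34 → inactive
F = F_att + ΣF_rep = (2.7600,2.4800)
p' = p + 1/5·F = (3.5520,8.4960)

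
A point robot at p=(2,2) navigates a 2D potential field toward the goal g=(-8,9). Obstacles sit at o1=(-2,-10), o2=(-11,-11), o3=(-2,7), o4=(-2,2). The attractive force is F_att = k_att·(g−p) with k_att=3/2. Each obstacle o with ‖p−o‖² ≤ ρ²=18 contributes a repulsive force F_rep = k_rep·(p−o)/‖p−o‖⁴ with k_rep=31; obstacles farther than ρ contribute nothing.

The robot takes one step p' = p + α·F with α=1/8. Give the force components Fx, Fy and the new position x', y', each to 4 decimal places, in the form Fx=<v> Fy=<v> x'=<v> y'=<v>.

Fx=-14.5156 Fy=10.5000 x'=0.1855 y'=3.3125

F_att = 3/2·(g−p) = 3/2·(-10,7) = (-15.0000,10.5000)
o1: d²=160 > ρ²=18 → inactive
o2: d²=338 > ρ²=18 → inactive
o3: d²=41 > ρ²=18 → inactive
o4: d²=16 ≤ ρ²=18; F_rep = 31·(4,0)/16² = (0.4844,0.0000)
F = F_att + ΣF_rep = (-14.5156,10.5000)
p' = p + 1/8·F = (0.1855,3.3125)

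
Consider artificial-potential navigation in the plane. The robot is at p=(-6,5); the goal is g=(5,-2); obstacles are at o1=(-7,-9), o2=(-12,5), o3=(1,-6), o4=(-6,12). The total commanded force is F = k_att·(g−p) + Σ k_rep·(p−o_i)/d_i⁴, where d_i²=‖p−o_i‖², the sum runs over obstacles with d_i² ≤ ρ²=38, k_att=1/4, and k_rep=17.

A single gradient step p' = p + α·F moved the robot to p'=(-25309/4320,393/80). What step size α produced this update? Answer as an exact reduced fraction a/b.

α = 1/20

F_att = 1/4·(g−p) = 1/4·(11,-7) = (2.7500,-1.7500)
o1: d²=197 > ρ²=38 → inactive
o2: d²=36 ≤ ρ²=38; F_rep = 17·(6,0)/36² = (0.0787,0.0000)
o3: d²=170 > ρ²=38 → inactive
o4: d²=49 > ρ²=38 → inactive
F = F_att + ΣF_rep = (2.8287,-1.7500)
Δp = p'−p = (0.1414,-0.0875); α = Δx/Fx = (611/4320) / (611/216) = 1/20
check: Δy/Fy = (-7/80) / (-7/4) = 1/20 ✓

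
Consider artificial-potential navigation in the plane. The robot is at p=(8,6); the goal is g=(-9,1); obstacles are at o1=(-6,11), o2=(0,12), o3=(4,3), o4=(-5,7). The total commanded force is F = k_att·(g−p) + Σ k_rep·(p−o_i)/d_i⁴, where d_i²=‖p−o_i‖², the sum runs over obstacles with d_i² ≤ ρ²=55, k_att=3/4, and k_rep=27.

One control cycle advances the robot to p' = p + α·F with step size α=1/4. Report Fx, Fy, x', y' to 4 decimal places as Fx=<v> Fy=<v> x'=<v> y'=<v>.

F_att = 3/4·(g−p) = 3/4·(-17,-5) = (-12.7500,-3.7500)
o1: d²=221 > ρ²=55 → inactive
o2: d²=100 > ρ²=55 → inactive
o3: d²=25 ≤ ρ²=55; F_rep = 27·(4,3)/25² = (0.1728,0.1296)
o4: d²=170 > ρ²=55 → inactive
F = F_att + ΣF_rep = (-12.5772,-3.6204)
p' = p + 1/4·F = (4.8557,5.0949)

Fx=-12.5772 Fy=-3.6204 x'=4.8557 y'=5.0949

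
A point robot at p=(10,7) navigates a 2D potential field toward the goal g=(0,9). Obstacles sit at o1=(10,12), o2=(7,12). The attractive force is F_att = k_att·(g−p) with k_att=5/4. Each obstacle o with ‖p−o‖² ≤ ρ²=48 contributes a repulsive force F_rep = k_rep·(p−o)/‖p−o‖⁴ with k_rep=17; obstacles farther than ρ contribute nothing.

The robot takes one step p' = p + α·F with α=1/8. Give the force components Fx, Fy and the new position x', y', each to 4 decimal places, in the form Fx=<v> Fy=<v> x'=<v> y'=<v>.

Fx=-12.4559 Fy=2.2905 x'=8.4430 y'=7.2863

F_att = 5/4·(g−p) = 5/4·(-10,2) = (-12.5000,2.5000)
o1: d²=25 ≤ ρ²=48; F_rep = 17·(0,-5)/25² = (0.0000,-0.1360)
o2: d²=34 ≤ ρ²=48; F_rep = 17·(3,-5)/34² = (0.0441,-0.0735)
F = F_att + ΣF_rep = (-12.4559,2.2905)
p' = p + 1/8·F = (8.4430,7.2863)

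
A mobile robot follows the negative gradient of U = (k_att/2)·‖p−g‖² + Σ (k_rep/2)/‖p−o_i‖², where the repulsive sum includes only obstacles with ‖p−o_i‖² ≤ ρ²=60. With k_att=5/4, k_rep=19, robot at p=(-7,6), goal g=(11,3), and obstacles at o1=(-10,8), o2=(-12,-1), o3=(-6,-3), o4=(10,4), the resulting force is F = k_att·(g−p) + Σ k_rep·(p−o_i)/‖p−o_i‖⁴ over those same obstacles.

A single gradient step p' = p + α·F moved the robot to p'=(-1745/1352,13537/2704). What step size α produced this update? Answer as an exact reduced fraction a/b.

F_att = 5/4·(g−p) = 5/4·(18,-3) = (22.5000,-3.7500)
o1: d²=13 ≤ ρ²=60; F_rep = 19·(3,-2)/13² = (0.3373,-0.2249)
o2: d²=74 > ρ²=60 → inactive
o3: d²=82 > ρ²=60 → inactive
o4: d²=293 > ρ²=60 → inactive
F = F_att + ΣF_rep = (22.8373,-3.9749)
Δp = p'−p = (5.7093,-0.9937); α = Δx/Fx = (7719/1352) / (7719/338) = 1/4
check: Δy/Fy = (-2687/2704) / (-2687/676) = 1/4 ✓

α = 1/4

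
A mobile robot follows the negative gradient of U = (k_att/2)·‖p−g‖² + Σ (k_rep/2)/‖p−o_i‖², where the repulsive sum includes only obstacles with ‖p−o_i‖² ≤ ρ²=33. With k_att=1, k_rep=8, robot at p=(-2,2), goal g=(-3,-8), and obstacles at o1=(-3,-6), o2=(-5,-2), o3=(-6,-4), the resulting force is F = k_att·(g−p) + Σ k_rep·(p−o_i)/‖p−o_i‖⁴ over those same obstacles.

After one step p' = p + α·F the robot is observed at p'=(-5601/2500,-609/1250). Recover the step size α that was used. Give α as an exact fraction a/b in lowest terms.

α = 1/4

F_att = 1·(g−p) = 1·(-1,-10) = (-1.0000,-10.0000)
o1: d²=65 > ρ²=33 → inactive
o2: d²=25 ≤ ρ²=33; F_rep = 8·(3,4)/25² = (0.0384,0.0512)
o3: d²=52 > ρ²=33 → inactive
F = F_att + ΣF_rep = (-0.9616,-9.9488)
Δp = p'−p = (-0.2404,-2.4872); α = Δx/Fx = (-601/2500) / (-601/625) = 1/4
check: Δy/Fy = (-3109/1250) / (-6218/625) = 1/4 ✓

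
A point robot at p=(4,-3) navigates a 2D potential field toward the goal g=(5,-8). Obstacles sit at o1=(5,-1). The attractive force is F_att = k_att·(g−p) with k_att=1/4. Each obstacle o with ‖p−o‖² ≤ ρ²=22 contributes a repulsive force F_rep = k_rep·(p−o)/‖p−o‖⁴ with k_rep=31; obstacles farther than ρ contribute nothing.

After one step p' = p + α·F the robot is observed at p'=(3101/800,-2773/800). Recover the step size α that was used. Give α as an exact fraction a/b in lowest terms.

F_att = 1/4·(g−p) = 1/4·(1,-5) = (0.2500,-1.2500)
o1: d²=5 ≤ ρ²=22; F_rep = 31·(-1,-2)/5² = (-1.2400,-2.4800)
F = F_att + ΣF_rep = (-0.9900,-3.7300)
Δp = p'−p = (-0.1237,-0.4662); α = Δx/Fx = (-99/800) / (-99/100) = 1/8
check: Δy/Fy = (-373/800) / (-373/100) = 1/8 ✓

α = 1/8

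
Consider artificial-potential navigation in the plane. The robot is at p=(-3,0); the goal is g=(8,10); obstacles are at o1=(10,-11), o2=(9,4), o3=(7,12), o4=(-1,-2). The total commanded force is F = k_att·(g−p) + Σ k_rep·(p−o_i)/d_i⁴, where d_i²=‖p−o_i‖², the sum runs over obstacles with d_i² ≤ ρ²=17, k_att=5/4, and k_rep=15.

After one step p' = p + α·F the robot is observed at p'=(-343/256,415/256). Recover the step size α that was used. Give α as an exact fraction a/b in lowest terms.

F_att = 5/4·(g−p) = 5/4·(11,10) = (13.7500,12.5000)
o1: d²=290 > ρ²=17 → inactive
o2: d²=160 > ρ²=17 → inactive
o3: d²=244 > ρ²=17 → inactive
o4: d²=8 ≤ ρ²=17; F_rep = 15·(-2,2)/8² = (-0.4688,0.4688)
F = F_att + ΣF_rep = (13.2812,12.9688)
Δp = p'−p = (1.6602,1.6211); α = Δx/Fx = (425/256) / (425/32) = 1/8
check: Δy/Fy = (415/256) / (415/32) = 1/8 ✓

α = 1/8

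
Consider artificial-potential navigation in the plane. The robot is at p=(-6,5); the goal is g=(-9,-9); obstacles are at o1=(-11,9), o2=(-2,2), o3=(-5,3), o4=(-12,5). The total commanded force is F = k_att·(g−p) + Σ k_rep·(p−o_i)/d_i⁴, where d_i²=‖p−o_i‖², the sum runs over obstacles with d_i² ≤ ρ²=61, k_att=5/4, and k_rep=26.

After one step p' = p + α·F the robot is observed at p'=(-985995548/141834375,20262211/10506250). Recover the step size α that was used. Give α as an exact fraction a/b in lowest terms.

α = 1/5

F_att = 5/4·(g−p) = 5/4·(-3,-14) = (-3.7500,-17.5000)
o1: d²=41 ≤ ρ²=61; F_rep = 26·(5,-4)/41² = (0.0773,-0.0619)
o2: d²=25 ≤ ρ²=61; F_rep = 26·(-4,3)/25² = (-0.1664,0.1248)
o3: d²=5 ≤ ρ²=61; F_rep = 26·(-1,2)/5² = (-1.0400,2.0800)
o4: d²=36 ≤ ρ²=61; F_rep = 26·(6,0)/36² = (0.1204,0.0000)
F = F_att + ΣF_rep = (-4.7587,-15.3571)
Δp = p'−p = (-0.9517,-3.0714); α = Δx/Fx = (-134989298/141834375) / (-134989298/28366875) = 1/5
check: Δy/Fy = (-32269039/10506250) / (-32269039/2101250) = 1/5 ✓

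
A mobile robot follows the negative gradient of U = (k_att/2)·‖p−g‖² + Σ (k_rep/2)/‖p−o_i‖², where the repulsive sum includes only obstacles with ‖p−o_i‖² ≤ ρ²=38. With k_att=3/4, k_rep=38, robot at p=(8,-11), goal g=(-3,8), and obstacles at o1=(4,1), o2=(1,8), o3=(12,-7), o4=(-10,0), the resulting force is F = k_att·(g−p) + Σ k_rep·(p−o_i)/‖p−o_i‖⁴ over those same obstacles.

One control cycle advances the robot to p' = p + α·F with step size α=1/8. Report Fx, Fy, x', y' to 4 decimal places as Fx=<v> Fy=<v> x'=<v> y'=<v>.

Fx=-8.3984 Fy=14.1016 x'=6.9502 y'=-9.2373

F_att = 3/4·(g−p) = 3/4·(-11,19) = (-8.2500,14.2500)
o1: d²=160 > ρ²=38 → inactive
o2: d²=410 > ρ²=38 → inactive
o3: d²=32 ≤ ρ²=38; F_rep = 38·(-4,-4)/32² = (-0.1484,-0.1484)
o4: d²=445 > ρ²=38 → inactive
F = F_att + ΣF_rep = (-8.3984,14.1016)
p' = p + 1/8·F = (6.9502,-9.2373)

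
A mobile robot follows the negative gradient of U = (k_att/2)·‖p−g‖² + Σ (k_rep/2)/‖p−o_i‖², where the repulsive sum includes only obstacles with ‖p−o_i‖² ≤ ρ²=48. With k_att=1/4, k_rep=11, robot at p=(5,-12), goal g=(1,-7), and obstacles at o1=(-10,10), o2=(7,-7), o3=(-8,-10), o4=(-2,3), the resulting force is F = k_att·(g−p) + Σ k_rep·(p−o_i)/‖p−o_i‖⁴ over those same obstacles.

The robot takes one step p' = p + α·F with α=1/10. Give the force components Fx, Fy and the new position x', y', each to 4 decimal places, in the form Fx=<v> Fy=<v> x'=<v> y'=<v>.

Fx=-1.0262 Fy=1.1846 x'=4.8974 y'=-11.8815

F_att = 1/4·(g−p) = 1/4·(-4,5) = (-1.0000,1.2500)
o1: d²=709 > ρ²=48 → inactive
o2: d²=29 ≤ ρ²=48; F_rep = 11·(-2,-5)/29² = (-0.0262,-0.0654)
o3: d²=173 > ρ²=48 → inactive
o4: d²=274 > ρ²=48 → inactive
F = F_att + ΣF_rep = (-1.0262,1.1846)
p' = p + 1/10·F = (4.8974,-11.8815)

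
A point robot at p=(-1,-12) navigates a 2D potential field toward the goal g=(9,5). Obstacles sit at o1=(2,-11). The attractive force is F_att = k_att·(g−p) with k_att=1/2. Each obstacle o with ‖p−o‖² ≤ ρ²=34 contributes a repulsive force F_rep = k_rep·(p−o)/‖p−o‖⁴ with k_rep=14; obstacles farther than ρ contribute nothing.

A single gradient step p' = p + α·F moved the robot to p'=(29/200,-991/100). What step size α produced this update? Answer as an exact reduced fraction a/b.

F_att = 1/2·(g−p) = 1/2·(10,17) = (5.0000,8.5000)
o1: d²=10 ≤ ρ²=34; F_rep = 14·(-3,-1)/10² = (-0.4200,-0.1400)
F = F_att + ΣF_rep = (4.5800,8.3600)
Δp = p'−p = (1.1450,2.0900); α = Δx/Fx = (229/200) / (229/50) = 1/4
check: Δy/Fy = (209/100) / (209/25) = 1/4 ✓

α = 1/4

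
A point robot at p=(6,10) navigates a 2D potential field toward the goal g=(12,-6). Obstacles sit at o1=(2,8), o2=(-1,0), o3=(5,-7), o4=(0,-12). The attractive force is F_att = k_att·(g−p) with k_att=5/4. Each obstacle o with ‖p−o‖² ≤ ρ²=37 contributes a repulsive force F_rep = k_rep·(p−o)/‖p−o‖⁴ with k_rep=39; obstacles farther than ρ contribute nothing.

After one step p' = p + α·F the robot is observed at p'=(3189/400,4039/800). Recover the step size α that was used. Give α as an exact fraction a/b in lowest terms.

F_att = 5/4·(g−p) = 5/4·(6,-16) = (7.5000,-20.0000)
o1: d²=20 ≤ ρ²=37; F_rep = 39·(4,2)/20² = (0.3900,0.1950)
o2: d²=149 > ρ²=37 → inactive
o3: d²=290 > ρ²=37 → inactive
o4: d²=520 > ρ²=37 → inactive
F = F_att + ΣF_rep = (7.8900,-19.8050)
Δp = p'−p = (1.9725,-4.9512); α = Δx/Fx = (789/400) / (789/100) = 1/4
check: Δy/Fy = (-3961/800) / (-3961/200) = 1/4 ✓

α = 1/4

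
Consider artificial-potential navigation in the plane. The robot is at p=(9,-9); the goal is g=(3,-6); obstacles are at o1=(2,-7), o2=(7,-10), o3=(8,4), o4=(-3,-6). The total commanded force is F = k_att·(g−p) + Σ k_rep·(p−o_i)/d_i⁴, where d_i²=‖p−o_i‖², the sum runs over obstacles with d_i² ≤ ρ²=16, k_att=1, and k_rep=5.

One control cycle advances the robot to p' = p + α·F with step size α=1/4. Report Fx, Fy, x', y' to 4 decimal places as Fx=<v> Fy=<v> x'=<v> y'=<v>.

Fx=-5.6000 Fy=3.2000 x'=7.6000 y'=-8.2000

F_att = 1·(g−p) = 1·(-6,3) = (-6.0000,3.0000)
o1: d²=53 > ρ²=16 → inactive
o2: d²=5 ≤ ρ²=16; F_rep = 5·(2,1)/5² = (0.4000,0.2000)
o3: d²=170 > ρ²=16 → inactive
o4: d²=153 > ρ²=16 → inactive
F = F_att + ΣF_rep = (-5.6000,3.2000)
p' = p + 1/4·F = (7.6000,-8.2000)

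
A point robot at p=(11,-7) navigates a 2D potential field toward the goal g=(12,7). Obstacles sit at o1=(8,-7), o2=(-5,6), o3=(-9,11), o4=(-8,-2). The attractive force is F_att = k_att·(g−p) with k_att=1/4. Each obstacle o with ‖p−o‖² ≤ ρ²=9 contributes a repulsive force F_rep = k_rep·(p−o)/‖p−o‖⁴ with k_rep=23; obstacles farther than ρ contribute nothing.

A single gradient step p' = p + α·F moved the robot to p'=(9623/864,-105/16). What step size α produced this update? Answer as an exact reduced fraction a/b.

α = 1/8

F_att = 1/4·(g−p) = 1/4·(1,14) = (0.2500,3.5000)
o1: d²=9 ≤ ρ²=9; F_rep = 23·(3,0)/9² = (0.8519,0.0000)
o2: d²=425 > ρ²=9 → inactive
o3: d²=724 > ρ²=9 → inactive
o4: d²=386 > ρ²=9 → inactive
F = F_att + ΣF_rep = (1.1019,3.5000)
Δp = p'−p = (0.1377,0.4375); α = Δx/Fx = (119/864) / (119/108) = 1/8
check: Δy/Fy = (7/16) / (7/2) = 1/8 ✓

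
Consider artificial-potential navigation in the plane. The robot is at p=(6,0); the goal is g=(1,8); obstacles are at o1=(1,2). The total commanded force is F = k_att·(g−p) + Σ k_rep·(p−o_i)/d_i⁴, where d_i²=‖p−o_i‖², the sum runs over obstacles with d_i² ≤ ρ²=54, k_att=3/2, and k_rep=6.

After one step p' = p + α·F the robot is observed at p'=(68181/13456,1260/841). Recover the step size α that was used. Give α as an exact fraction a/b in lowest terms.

F_att = 3/2·(g−p) = 3/2·(-5,8) = (-7.5000,12.0000)
o1: d²=29 ≤ ρ²=54; F_rep = 6·(5,-2)/29² = (0.0357,-0.0143)
F = F_att + ΣF_rep = (-7.4643,11.9857)
Δp = p'−p = (-0.9330,1.4982); α = Δx/Fx = (-12555/13456) / (-12555/1682) = 1/8
check: Δy/Fy = (1260/841) / (10080/841) = 1/8 ✓

α = 1/8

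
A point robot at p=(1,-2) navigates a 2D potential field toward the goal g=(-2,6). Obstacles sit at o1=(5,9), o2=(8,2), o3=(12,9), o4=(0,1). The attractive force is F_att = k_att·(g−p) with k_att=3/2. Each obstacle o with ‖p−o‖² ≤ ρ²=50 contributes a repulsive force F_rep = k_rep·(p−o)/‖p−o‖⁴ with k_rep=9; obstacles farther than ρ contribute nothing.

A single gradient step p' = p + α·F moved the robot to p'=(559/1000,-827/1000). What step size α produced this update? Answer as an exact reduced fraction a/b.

F_att = 3/2·(g−p) = 3/2·(-3,8) = (-4.5000,12.0000)
o1: d²=137 > ρ²=50 → inactive
o2: d²=65 > ρ²=50 → inactive
o3: d²=242 > ρ²=50 → inactive
o4: d²=10 ≤ ρ²=50; F_rep = 9·(1,-3)/10² = (0.0900,-0.2700)
F = F_att + ΣF_rep = (-4.4100,11.7300)
Δp = p'−p = (-0.4410,1.1730); α = Δx/Fx = (-441/1000) / (-441/100) = 1/10
check: Δy/Fy = (1173/1000) / (1173/100) = 1/10 ✓

α = 1/10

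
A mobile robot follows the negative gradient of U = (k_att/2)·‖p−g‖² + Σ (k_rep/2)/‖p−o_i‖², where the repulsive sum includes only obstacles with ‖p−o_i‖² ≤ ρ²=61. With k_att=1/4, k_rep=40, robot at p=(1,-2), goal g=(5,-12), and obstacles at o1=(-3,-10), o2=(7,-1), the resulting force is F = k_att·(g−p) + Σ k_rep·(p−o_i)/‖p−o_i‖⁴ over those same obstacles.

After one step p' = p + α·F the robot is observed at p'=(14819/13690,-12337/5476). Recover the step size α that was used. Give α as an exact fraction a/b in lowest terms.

α = 1/10

F_att = 1/4·(g−p) = 1/4·(4,-10) = (1.0000,-2.5000)
o1: d²=80 > ρ²=61 → inactive
o2: d²=37 ≤ ρ²=61; F_rep = 40·(-6,-1)/37² = (-0.1753,-0.0292)
F = F_att + ΣF_rep = (0.8247,-2.5292)
Δp = p'−p = (0.0825,-0.2529); α = Δx/Fx = (1129/13690) / (1129/1369) = 1/10
check: Δy/Fy = (-1385/5476) / (-6925/2738) = 1/10 ✓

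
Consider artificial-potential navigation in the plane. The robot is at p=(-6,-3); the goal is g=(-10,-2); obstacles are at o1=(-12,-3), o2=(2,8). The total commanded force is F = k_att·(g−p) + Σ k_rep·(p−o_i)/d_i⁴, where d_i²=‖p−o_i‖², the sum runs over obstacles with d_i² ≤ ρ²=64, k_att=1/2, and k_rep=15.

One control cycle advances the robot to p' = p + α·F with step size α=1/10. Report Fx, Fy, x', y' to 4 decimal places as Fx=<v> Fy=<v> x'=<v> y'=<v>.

F_att = 1/2·(g−p) = 1/2·(-4,1) = (-2.0000,0.5000)
o1: d²=36 ≤ ρ²=64; F_rep = 15·(6,0)/36² = (0.0694,0.0000)
o2: d²=185 > ρ²=64 → inactive
F = F_att + ΣF_rep = (-1.9306,0.5000)
p' = p + 1/10·F = (-6.1931,-2.9500)

Fx=-1.9306 Fy=0.5000 x'=-6.1931 y'=-2.9500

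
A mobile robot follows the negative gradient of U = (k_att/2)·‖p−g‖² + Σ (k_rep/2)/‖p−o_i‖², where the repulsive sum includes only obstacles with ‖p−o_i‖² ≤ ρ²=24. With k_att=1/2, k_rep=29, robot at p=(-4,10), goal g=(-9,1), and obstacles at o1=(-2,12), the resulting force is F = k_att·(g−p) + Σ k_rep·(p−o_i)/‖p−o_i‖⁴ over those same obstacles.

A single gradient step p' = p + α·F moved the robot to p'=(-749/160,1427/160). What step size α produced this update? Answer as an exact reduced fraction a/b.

F_att = 1/2·(g−p) = 1/2·(-5,-9) = (-2.5000,-4.5000)
o1: d²=8 ≤ ρ²=24; F_rep = 29·(-2,-2)/8² = (-0.9062,-0.9062)
F = F_att + ΣF_rep = (-3.4062,-5.4062)
Δp = p'−p = (-0.6813,-1.0813); α = Δx/Fx = (-109/160) / (-109/32) = 1/5
check: Δy/Fy = (-173/160) / (-173/32) = 1/5 ✓

α = 1/5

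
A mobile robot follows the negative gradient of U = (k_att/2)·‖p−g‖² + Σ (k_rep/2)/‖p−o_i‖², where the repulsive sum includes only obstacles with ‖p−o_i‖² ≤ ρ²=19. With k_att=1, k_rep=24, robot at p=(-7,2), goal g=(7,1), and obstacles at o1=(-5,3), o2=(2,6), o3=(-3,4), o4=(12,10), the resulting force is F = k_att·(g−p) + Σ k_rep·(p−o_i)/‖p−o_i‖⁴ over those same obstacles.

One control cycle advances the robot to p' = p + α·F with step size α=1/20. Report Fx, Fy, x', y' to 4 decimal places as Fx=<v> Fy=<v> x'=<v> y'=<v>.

F_att = 1·(g−p) = 1·(14,-1) = (14.0000,-1.0000)
o1: d²=5 ≤ ρ²=19; F_rep = 24·(-2,-1)/5² = (-1.9200,-0.9600)
o2: d²=97 > ρ²=19 → inactive
o3: d²=20 > ρ²=19 → inactive
o4: d²=425 > ρ²=19 → inactive
F = F_att + ΣF_rep = (12.0800,-1.9600)
p' = p + 1/20·F = (-6.3960,1.9020)

Fx=12.0800 Fy=-1.9600 x'=-6.3960 y'=1.9020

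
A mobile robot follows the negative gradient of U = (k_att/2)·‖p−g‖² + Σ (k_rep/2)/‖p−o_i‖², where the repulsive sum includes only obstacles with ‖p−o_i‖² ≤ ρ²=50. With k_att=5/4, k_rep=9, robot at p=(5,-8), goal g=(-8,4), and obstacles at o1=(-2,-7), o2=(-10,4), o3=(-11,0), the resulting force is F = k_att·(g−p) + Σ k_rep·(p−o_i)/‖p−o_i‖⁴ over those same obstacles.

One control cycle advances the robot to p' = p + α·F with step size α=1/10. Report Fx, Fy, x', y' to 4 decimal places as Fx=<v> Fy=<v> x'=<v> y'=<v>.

F_att = 5/4·(g−p) = 5/4·(-13,12) = (-16.2500,15.0000)
o1: d²=50 ≤ ρ²=50; F_rep = 9·(7,-1)/50² = (0.0252,-0.0036)
o2: d²=369 > ρ²=50 → inactive
o3: d²=320 > ρ²=50 → inactive
F = F_att + ΣF_rep = (-16.2248,14.9964)
p' = p + 1/10·F = (3.3775,-6.5004)

Fx=-16.2248 Fy=14.9964 x'=3.3775 y'=-6.5004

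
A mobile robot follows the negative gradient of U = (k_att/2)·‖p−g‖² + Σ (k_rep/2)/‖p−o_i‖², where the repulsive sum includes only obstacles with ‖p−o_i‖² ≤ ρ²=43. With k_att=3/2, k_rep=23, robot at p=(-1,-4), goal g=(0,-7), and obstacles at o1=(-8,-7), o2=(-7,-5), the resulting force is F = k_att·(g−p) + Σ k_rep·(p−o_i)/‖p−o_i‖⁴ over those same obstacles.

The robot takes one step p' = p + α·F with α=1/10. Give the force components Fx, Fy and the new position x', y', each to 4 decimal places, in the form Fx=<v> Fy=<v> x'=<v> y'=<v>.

Fx=1.6008 Fy=-4.4832 x'=-0.8399 y'=-4.4483

F_att = 3/2·(g−p) = 3/2·(1,-3) = (1.5000,-4.5000)
o1: d²=58 > ρ²=43 → inactive
o2: d²=37 ≤ ρ²=43; F_rep = 23·(6,1)/37² = (0.1008,0.0168)
F = F_att + ΣF_rep = (1.6008,-4.4832)
p' = p + 1/10·F = (-0.8399,-4.4483)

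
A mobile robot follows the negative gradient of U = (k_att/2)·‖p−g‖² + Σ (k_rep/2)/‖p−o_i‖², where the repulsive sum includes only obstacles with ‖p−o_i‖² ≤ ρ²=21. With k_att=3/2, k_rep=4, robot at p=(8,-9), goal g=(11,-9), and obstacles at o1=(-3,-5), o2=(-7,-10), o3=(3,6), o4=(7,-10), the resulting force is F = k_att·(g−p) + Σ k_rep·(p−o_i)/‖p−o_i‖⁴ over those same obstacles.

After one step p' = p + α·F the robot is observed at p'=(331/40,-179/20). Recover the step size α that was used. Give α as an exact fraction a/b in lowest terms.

α = 1/20

F_att = 3/2·(g−p) = 3/2·(3,0) = (4.5000,0.0000)
o1: d²=137 > ρ²=21 → inactive
o2: d²=226 > ρ²=21 → inactive
o3: d²=250 > ρ²=21 → inactive
o4: d²=2 ≤ ρ²=21; F_rep = 4·(1,1)/2² = (1.0000,1.0000)
F = F_att + ΣF_rep = (5.5000,1.0000)
Δp = p'−p = (0.2750,0.0500); α = Δx/Fx = (11/40) / (11/2) = 1/20
check: Δy/Fy = (1/20) / (1) = 1/20 ✓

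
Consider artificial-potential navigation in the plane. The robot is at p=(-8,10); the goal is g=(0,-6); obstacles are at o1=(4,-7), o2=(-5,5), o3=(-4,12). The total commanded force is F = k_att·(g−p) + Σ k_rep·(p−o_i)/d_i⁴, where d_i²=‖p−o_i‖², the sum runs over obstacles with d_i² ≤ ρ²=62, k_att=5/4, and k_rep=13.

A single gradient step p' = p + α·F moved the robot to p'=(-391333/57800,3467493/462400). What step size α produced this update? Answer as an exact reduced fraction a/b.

F_att = 5/4·(g−p) = 5/4·(8,-16) = (10.0000,-20.0000)
o1: d²=433 > ρ²=62 → inactive
o2: d²=34 ≤ ρ²=62; F_rep = 13·(-3,5)/34² = (-0.0337,0.0562)
o3: d²=20 ≤ ρ²=62; F_rep = 13·(-4,-2)/20² = (-0.1300,-0.0650)
F = F_att + ΣF_rep = (9.8363,-20.0088)
Δp = p'−p = (1.2295,-2.5011); α = Δx/Fx = (71067/57800) / (71067/7225) = 1/8
check: Δy/Fy = (-1156507/462400) / (-1156507/57800) = 1/8 ✓

α = 1/8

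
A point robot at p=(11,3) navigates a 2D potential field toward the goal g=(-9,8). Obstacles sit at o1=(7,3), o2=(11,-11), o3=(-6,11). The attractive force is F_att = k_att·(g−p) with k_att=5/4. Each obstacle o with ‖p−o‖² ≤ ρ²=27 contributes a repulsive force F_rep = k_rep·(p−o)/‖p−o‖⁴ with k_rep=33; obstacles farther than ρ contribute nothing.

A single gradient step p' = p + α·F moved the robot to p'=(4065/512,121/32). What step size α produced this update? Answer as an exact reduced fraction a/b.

α = 1/8

F_att = 5/4·(g−p) = 5/4·(-20,5) = (-25.0000,6.2500)
o1: d²=16 ≤ ρ²=27; F_rep = 33·(4,0)/16² = (0.5156,0.0000)
o2: d²=196 > ρ²=27 → inactive
o3: d²=353 > ρ²=27 → inactive
F = F_att + ΣF_rep = (-24.4844,6.2500)
Δp = p'−p = (-3.0605,0.7812); α = Δx/Fx = (-1567/512) / (-1567/64) = 1/8
check: Δy/Fy = (25/32) / (25/4) = 1/8 ✓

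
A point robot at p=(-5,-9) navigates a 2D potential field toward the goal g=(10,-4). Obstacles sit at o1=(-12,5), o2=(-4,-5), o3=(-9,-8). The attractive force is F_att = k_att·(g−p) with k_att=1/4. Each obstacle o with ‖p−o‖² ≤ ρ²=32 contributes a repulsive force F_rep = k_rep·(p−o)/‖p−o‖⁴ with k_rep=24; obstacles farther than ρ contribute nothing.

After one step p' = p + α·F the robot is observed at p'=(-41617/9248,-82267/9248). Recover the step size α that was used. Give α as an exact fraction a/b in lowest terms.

F_att = 1/4·(g−p) = 1/4·(15,5) = (3.7500,1.2500)
o1: d²=245 > ρ²=32 → inactive
o2: d²=17 ≤ ρ²=32; F_rep = 24·(-1,-4)/17² = (-0.0830,-0.3322)
o3: d²=17 ≤ ρ²=32; F_rep = 24·(4,-1)/17² = (0.3322,-0.0830)
F = F_att + ΣF_rep = (3.9991,0.8348)
Δp = p'−p = (0.4999,0.1043); α = Δx/Fx = (4623/9248) / (4623/1156) = 1/8
check: Δy/Fy = (965/9248) / (965/1156) = 1/8 ✓

α = 1/8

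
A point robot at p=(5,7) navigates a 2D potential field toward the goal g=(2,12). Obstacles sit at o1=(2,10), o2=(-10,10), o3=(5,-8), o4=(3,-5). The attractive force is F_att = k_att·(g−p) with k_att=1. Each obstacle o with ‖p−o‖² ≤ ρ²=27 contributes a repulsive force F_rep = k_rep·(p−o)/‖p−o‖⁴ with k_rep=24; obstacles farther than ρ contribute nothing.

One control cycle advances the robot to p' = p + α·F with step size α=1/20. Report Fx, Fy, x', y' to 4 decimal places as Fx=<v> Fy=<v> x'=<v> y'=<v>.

F_att = 1·(g−p) = 1·(-3,5) = (-3.0000,5.0000)
o1: d²=18 ≤ ρ²=27; F_rep = 24·(3,-3)/18² = (0.2222,-0.2222)
o2: d²=234 > ρ²=27 → inactive
o3: d²=225 > ρ²=27 → inactive
o4: d²=148 > ρ²=27 → inactive
F = F_att + ΣF_rep = (-2.7778,4.7778)
p' = p + 1/20·F = (4.8611,7.2389)

Fx=-2.7778 Fy=4.7778 x'=4.8611 y'=7.2389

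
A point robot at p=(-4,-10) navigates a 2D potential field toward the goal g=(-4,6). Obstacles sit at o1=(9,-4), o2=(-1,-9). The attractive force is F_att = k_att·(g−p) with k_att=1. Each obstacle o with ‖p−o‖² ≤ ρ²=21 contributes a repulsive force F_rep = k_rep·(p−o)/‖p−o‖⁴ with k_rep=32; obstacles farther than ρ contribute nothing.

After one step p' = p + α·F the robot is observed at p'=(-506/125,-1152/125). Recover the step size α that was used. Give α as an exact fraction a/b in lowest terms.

α = 1/20

F_att = 1·(g−p) = 1·(0,16) = (0.0000,16.0000)
o1: d²=205 > ρ²=21 → inactive
o2: d²=10 ≤ ρ²=21; F_rep = 32·(-3,-1)/10² = (-0.9600,-0.3200)
F = F_att + ΣF_rep = (-0.9600,15.6800)
Δp = p'−p = (-0.0480,0.7840); α = Δx/Fx = (-6/125) / (-24/25) = 1/20
check: Δy/Fy = (98/125) / (392/25) = 1/20 ✓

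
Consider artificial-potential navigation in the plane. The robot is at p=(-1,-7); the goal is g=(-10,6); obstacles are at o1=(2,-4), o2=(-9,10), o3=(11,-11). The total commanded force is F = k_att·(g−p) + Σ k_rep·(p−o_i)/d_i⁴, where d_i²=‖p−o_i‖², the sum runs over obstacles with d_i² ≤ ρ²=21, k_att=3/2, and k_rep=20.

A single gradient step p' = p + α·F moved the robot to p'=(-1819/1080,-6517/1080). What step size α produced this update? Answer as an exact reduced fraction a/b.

F_att = 3/2·(g−p) = 3/2·(-9,13) = (-13.5000,19.5000)
o1: d²=18 ≤ ρ²=21; F_rep = 20·(-3,-3)/18² = (-0.1852,-0.1852)
o2: d²=353 > ρ²=21 → inactive
o3: d²=160 > ρ²=21 → inactive
F = F_att + ΣF_rep = (-13.6852,19.3148)
Δp = p'−p = (-0.6843,0.9657); α = Δx/Fx = (-739/1080) / (-739/54) = 1/20
check: Δy/Fy = (1043/1080) / (1043/54) = 1/20 ✓

α = 1/20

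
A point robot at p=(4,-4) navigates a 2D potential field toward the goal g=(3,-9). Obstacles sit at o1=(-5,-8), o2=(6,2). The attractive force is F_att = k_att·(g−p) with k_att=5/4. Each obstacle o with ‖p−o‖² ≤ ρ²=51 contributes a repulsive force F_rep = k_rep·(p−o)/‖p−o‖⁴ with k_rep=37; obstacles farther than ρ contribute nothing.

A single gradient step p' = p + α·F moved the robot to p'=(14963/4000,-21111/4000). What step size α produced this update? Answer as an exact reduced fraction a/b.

α = 1/5

F_att = 5/4·(g−p) = 5/4·(-1,-5) = (-1.2500,-6.2500)
o1: d²=97 > ρ²=51 → inactive
o2: d²=40 ≤ ρ²=51; F_rep = 37·(-2,-6)/40² = (-0.0462,-0.1388)
F = F_att + ΣF_rep = (-1.2962,-6.3887)
Δp = p'−p = (-0.2592,-1.2777); α = Δx/Fx = (-1037/4000) / (-1037/800) = 1/5
check: Δy/Fy = (-5111/4000) / (-5111/800) = 1/5 ✓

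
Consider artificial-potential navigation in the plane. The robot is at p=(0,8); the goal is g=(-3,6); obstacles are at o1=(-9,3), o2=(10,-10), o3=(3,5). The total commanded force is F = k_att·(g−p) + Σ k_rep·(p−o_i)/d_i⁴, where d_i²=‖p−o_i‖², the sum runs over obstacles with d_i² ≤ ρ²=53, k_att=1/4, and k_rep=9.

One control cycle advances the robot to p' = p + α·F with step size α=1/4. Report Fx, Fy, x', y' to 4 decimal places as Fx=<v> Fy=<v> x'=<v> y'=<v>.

F_att = 1/4·(g−p) = 1/4·(-3,-2) = (-0.7500,-0.5000)
o1: d²=106 > ρ²=53 → inactive
o2: d²=424 > ρ²=53 → inactive
o3: d²=18 ≤ ρ²=53; F_rep = 9·(-3,3)/18² = (-0.0833,0.0833)
F = F_att + ΣF_rep = (-0.8333,-0.4167)
p' = p + 1/4·F = (-0.2083,7.8958)

Fx=-0.8333 Fy=-0.4167 x'=-0.2083 y'=7.8958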